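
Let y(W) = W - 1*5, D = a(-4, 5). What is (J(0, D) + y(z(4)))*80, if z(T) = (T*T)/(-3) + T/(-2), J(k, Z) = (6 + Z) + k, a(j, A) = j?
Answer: -2480/3 ≈ -826.67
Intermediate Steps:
D = -4
J(k, Z) = 6 + Z + k
z(T) = -T/2 - T²/3 (z(T) = T²*(-⅓) + T*(-½) = -T²/3 - T/2 = -T/2 - T²/3)
y(W) = -5 + W (y(W) = W - 5 = -5 + W)
(J(0, D) + y(z(4)))*80 = ((6 - 4 + 0) + (-5 - ⅙*4*(3 + 2*4)))*80 = (2 + (-5 - ⅙*4*(3 + 8)))*80 = (2 + (-5 - ⅙*4*11))*80 = (2 + (-5 - 22/3))*80 = (2 - 37/3)*80 = -31/3*80 = -2480/3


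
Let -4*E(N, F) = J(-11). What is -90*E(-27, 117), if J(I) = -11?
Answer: -495/2 ≈ -247.50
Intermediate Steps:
E(N, F) = 11/4 (E(N, F) = -1/4*(-11) = 11/4)
-90*E(-27, 117) = -90*11/4 = -495/2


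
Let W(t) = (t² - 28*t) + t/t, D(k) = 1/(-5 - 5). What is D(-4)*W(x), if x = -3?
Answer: -47/5 ≈ -9.4000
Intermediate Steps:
D(k) = -⅒ (D(k) = 1/(-10) = -⅒)
W(t) = 1 + t² - 28*t (W(t) = (t² - 28*t) + 1 = 1 + t² - 28*t)
D(-4)*W(x) = -(1 + (-3)² - 28*(-3))/10 = -(1 + 9 + 84)/10 = -⅒*94 = -47/5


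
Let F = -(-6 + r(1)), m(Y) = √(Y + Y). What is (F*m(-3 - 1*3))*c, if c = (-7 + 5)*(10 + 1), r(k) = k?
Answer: -220*I*√3 ≈ -381.05*I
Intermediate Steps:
m(Y) = √2*√Y (m(Y) = √(2*Y) = √2*√Y)
c = -22 (c = -2*11 = -22)
F = 5 (F = -(-6 + 1) = -1*(-5) = 5)
(F*m(-3 - 1*3))*c = (5*(√2*√(-3 - 1*3)))*(-22) = (5*(√2*√(-3 - 3)))*(-22) = (5*(√2*√(-6)))*(-22) = (5*(√2*(I*√6)))*(-22) = (5*(2*I*√3))*(-22) = (10*I*√3)*(-22) = -220*I*√3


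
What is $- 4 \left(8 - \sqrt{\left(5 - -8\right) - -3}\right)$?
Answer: $-16$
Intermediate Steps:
$- 4 \left(8 - \sqrt{\left(5 - -8\right) - -3}\right) = - 4 \left(8 - \sqrt{\left(5 + 8\right) + 3}\right) = - 4 \left(8 - \sqrt{13 + 3}\right) = - 4 \left(8 - \sqrt{16}\right) = - 4 \left(8 - 4\right) = \left(-4\right) 4 = -16$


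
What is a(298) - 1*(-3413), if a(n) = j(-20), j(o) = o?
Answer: 3393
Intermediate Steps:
a(n) = -20
a(298) - 1*(-3413) = -20 - 1*(-3413) = -20 + 3413 = 3393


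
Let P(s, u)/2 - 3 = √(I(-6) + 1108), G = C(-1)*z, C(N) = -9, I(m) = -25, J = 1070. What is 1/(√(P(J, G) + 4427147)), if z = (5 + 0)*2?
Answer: (4427153 + 38*√3)^(-½) ≈ 0.00047526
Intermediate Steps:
z = 10 (z = 5*2 = 10)
G = -90 (G = -9*10 = -90)
P(s, u) = 6 + 38*√3 (P(s, u) = 6 + 2*√(-25 + 1108) = 6 + 2*√1083 = 6 + 2*(19*√3) = 6 + 38*√3)
1/(√(P(J, G) + 4427147)) = 1/(√((6 + 38*√3) + 4427147)) = 1/(√(4427153 + 38*√3)) = (4427153 + 38*√3)^(-½)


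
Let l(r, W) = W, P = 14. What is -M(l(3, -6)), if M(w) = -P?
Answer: 14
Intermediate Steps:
M(w) = -14 (M(w) = -1*14 = -14)
-M(l(3, -6)) = -1*(-14) = 14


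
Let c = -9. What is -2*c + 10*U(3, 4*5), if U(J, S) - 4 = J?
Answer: 88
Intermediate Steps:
U(J, S) = 4 + J
-2*c + 10*U(3, 4*5) = -2*(-9) + 10*(4 + 3) = 18 + 10*7 = 18 + 70 = 88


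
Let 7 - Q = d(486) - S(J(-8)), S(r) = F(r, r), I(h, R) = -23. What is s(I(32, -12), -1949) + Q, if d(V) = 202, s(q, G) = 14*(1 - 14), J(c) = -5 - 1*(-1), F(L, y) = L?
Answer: -381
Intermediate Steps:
J(c) = -4 (J(c) = -5 + 1 = -4)
s(q, G) = -182 (s(q, G) = 14*(-13) = -182)
S(r) = r
Q = -199 (Q = 7 - (202 - 1*(-4)) = 7 - (202 + 4) = 7 - 1*206 = 7 - 206 = -199)
s(I(32, -12), -1949) + Q = -182 - 199 = -381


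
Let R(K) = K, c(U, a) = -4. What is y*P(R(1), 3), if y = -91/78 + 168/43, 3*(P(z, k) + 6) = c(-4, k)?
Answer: -7777/387 ≈ -20.096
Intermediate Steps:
P(z, k) = -22/3 (P(z, k) = -6 + (⅓)*(-4) = -6 - 4/3 = -22/3)
y = 707/258 (y = -91*1/78 + 168*(1/43) = -7/6 + 168/43 = 707/258 ≈ 2.7403)
y*P(R(1), 3) = (707/258)*(-22/3) = -7777/387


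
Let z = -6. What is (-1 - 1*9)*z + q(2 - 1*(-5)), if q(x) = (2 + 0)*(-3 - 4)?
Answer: 46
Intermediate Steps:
q(x) = -14 (q(x) = 2*(-7) = -14)
(-1 - 1*9)*z + q(2 - 1*(-5)) = (-1 - 1*9)*(-6) - 14 = (-1 - 9)*(-6) - 14 = -10*(-6) - 14 = 60 - 14 = 46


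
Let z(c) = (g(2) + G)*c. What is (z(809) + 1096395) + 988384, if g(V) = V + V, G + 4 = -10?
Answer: 2076689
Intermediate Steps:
G = -14 (G = -4 - 10 = -14)
g(V) = 2*V
z(c) = -10*c (z(c) = (2*2 - 14)*c = (4 - 14)*c = -10*c)
(z(809) + 1096395) + 988384 = (-10*809 + 1096395) + 988384 = (-8090 + 1096395) + 988384 = 1088305 + 988384 = 2076689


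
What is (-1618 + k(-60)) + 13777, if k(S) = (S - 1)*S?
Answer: 15819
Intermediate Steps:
k(S) = S*(-1 + S) (k(S) = (-1 + S)*S = S*(-1 + S))
(-1618 + k(-60)) + 13777 = (-1618 - 60*(-1 - 60)) + 13777 = (-1618 - 60*(-61)) + 13777 = (-1618 + 3660) + 13777 = 2042 + 13777 = 15819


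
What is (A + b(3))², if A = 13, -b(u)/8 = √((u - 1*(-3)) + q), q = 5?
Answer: 873 - 208*√11 ≈ 183.14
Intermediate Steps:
b(u) = -8*√(8 + u) (b(u) = -8*√((u - 1*(-3)) + 5) = -8*√((u + 3) + 5) = -8*√((3 + u) + 5) = -8*√(8 + u))
(A + b(3))² = (13 - 8*√(8 + 3))² = (13 - 8*√11)²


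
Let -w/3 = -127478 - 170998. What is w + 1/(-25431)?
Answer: 22771629467/25431 ≈ 8.9543e+5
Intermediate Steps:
w = 895428 (w = -3*(-127478 - 170998) = -3*(-298476) = 895428)
w + 1/(-25431) = 895428 + 1/(-25431) = 895428 - 1/25431 = 22771629467/25431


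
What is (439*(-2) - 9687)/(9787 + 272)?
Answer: -10565/10059 ≈ -1.0503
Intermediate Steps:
(439*(-2) - 9687)/(9787 + 272) = (-878 - 9687)/10059 = -10565*1/10059 = -10565/10059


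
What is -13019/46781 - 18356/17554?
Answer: -543623781/410596837 ≈ -1.3240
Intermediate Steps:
-13019/46781 - 18356/17554 = -13019*1/46781 - 18356*1/17554 = -13019/46781 - 9178/8777 = -543623781/410596837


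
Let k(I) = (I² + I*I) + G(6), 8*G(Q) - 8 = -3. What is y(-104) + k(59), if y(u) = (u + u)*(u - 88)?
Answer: 375189/8 ≈ 46899.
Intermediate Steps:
G(Q) = 5/8 (G(Q) = 1 + (⅛)*(-3) = 1 - 3/8 = 5/8)
y(u) = 2*u*(-88 + u) (y(u) = (2*u)*(-88 + u) = 2*u*(-88 + u))
k(I) = 5/8 + 2*I² (k(I) = (I² + I*I) + 5/8 = (I² + I²) + 5/8 = 2*I² + 5/8 = 5/8 + 2*I²)
y(-104) + k(59) = 2*(-104)*(-88 - 104) + (5/8 + 2*59²) = 2*(-104)*(-192) + (5/8 + 2*3481) = 39936 + (5/8 + 6962) = 39936 + 55701/8 = 375189/8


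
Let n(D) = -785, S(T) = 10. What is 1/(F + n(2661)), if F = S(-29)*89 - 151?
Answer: -1/46 ≈ -0.021739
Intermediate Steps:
F = 739 (F = 10*89 - 151 = 890 - 151 = 739)
1/(F + n(2661)) = 1/(739 - 785) = 1/(-46) = -1/46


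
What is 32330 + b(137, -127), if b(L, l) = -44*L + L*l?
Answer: 8903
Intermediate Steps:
32330 + b(137, -127) = 32330 + 137*(-44 - 127) = 32330 + 137*(-171) = 32330 - 23427 = 8903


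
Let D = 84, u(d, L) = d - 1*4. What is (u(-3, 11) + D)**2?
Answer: 5929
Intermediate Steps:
u(d, L) = -4 + d (u(d, L) = d - 4 = -4 + d)
(u(-3, 11) + D)**2 = ((-4 - 3) + 84)**2 = (-7 + 84)**2 = 77**2 = 5929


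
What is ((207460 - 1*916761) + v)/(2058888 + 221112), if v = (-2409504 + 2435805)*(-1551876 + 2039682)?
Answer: 2565815261/456000 ≈ 5626.8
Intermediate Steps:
v = 12829785606 (v = 26301*487806 = 12829785606)
((207460 - 1*916761) + v)/(2058888 + 221112) = ((207460 - 1*916761) + 12829785606)/(2058888 + 221112) = ((207460 - 916761) + 12829785606)/2280000 = (-709301 + 12829785606)*(1/2280000) = 12829076305*(1/2280000) = 2565815261/456000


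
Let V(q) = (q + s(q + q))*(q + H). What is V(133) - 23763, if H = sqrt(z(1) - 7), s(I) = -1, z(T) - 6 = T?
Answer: -6207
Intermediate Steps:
z(T) = 6 + T
H = 0 (H = sqrt((6 + 1) - 7) = sqrt(7 - 7) = sqrt(0) = 0)
V(q) = q*(-1 + q) (V(q) = (q - 1)*(q + 0) = (-1 + q)*q = q*(-1 + q))
V(133) - 23763 = 133*(-1 + 133) - 23763 = 133*132 - 23763 = 17556 - 23763 = -6207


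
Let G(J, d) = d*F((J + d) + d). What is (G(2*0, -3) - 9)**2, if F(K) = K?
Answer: 81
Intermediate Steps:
G(J, d) = d*(J + 2*d) (G(J, d) = d*((J + d) + d) = d*(J + 2*d))
(G(2*0, -3) - 9)**2 = (-3*(2*0 + 2*(-3)) - 9)**2 = (-3*(0 - 6) - 9)**2 = (-3*(-6) - 9)**2 = (18 - 9)**2 = 9**2 = 81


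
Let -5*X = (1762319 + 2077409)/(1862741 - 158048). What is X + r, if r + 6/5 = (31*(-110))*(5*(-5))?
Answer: 726611323364/8523465 ≈ 85248.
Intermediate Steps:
X = -3839728/8523465 (X = -(1762319 + 2077409)/(5*(1862741 - 158048)) = -3839728/(5*1704693) = -⅕*3839728/1704693 = -3839728/8523465 ≈ -0.45049)
r = 426244/5 (r = -6/5 + (31*(-110))*(5*(-5)) = -6/5 - 3410*(-25) = -6/5 + 85250 = 426244/5 ≈ 85249.)
X + r = -3839728/8523465 + 426244/5 = 726611323364/8523465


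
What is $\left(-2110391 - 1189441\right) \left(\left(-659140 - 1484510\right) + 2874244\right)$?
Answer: $-2410837460208$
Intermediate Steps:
$\left(-2110391 - 1189441\right) \left(\left(-659140 - 1484510\right) + 2874244\right) = - 3299832 \left(\left(-659140 - 1484510\right) + 2874244\right) = - 3299832 \left(-2143650 + 2874244\right) = \left(-3299832\right) 730594 = -2410837460208$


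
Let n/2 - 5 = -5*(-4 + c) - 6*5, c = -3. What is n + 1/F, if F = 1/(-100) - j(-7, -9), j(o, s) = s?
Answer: 18080/899 ≈ 20.111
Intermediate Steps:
F = 899/100 (F = 1/(-100) - 1*(-9) = -1/100 + 9 = 899/100 ≈ 8.9900)
n = 20 (n = 10 + 2*(-5*(-4 - 3) - 6*5) = 10 + 2*(-5*(-7) - 30) = 10 + 2*(35 - 30) = 10 + 2*5 = 10 + 10 = 20)
n + 1/F = 20 + 1/(899/100) = 20 + 100/899 = 18080/899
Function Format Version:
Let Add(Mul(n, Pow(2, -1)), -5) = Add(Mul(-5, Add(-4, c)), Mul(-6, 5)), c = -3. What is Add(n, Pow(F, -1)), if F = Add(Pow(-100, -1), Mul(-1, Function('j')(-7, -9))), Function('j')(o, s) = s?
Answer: Rational(18080, 899) ≈ 20.111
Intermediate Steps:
F = Rational(899, 100) (F = Add(Pow(-100, -1), Mul(-1, -9)) = Add(Rational(-1, 100), 9) = Rational(899, 100) ≈ 8.9900)
n = 20 (n = Add(10, Mul(2, Add(Mul(-5, Add(-4, -3)), Mul(-6, 5)))) = Add(10, Mul(2, Add(Mul(-5, -7), -30))) = Add(10, Mul(2, Add(35, -30))) = Add(10, Mul(2, 5)) = Add(10, 10) = 20)
Add(n, Pow(F, -1)) = Add(20, Pow(Rational(899, 100), -1)) = Add(20, Rational(100, 899)) = Rational(18080, 899)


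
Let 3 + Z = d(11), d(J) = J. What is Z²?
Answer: 64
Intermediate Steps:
Z = 8 (Z = -3 + 11 = 8)
Z² = 8² = 64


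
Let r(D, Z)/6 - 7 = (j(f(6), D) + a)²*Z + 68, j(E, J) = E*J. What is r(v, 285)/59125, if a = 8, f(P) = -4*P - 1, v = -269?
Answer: 15503984928/11825 ≈ 1.3111e+6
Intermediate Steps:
f(P) = -1 - 4*P
r(D, Z) = 450 + 6*Z*(8 - 25*D)² (r(D, Z) = 42 + 6*(((-1 - 4*6)*D + 8)²*Z + 68) = 42 + 6*(((-1 - 24)*D + 8)²*Z + 68) = 42 + 6*((-25*D + 8)²*Z + 68) = 42 + 6*((8 - 25*D)²*Z + 68) = 42 + 6*(Z*(8 - 25*D)² + 68) = 42 + 6*(68 + Z*(8 - 25*D)²) = 42 + (408 + 6*Z*(8 - 25*D)²) = 450 + 6*Z*(8 - 25*D)²)
r(v, 285)/59125 = (450 + 6*285*(-8 + 25*(-269))²)/59125 = (450 + 6*285*(-8 - 6725)²)*(1/59125) = (450 + 6*285*(-6733)²)*(1/59125) = (450 + 6*285*45333289)*(1/59125) = (450 + 77519924190)*(1/59125) = 77519924640*(1/59125) = 15503984928/11825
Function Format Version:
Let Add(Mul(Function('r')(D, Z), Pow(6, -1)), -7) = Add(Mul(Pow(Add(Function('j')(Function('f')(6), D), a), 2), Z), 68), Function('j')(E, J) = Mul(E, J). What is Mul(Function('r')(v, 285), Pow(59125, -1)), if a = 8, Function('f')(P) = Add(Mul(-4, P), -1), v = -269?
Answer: Rational(15503984928, 11825) ≈ 1.3111e+6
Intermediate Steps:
Function('f')(P) = Add(-1, Mul(-4, P))
Function('r')(D, Z) = Add(450, Mul(6, Z, Pow(Add(8, Mul(-25, D)), 2))) (Function('r')(D, Z) = Add(42, Mul(6, Add(Mul(Pow(Add(Mul(Add(-1, Mul(-4, 6)), D), 8), 2), Z), 68))) = Add(42, Mul(6, Add(Mul(Pow(Add(Mul(Add(-1, -24), D), 8), 2), Z), 68))) = Add(42, Mul(6, Add(Mul(Pow(Add(Mul(-25, D), 8), 2), Z), 68))) = Add(42, Mul(6, Add(Mul(Pow(Add(8, Mul(-25, D)), 2), Z), 68))) = Add(42, Mul(6, Add(Mul(Z, Pow(Add(8, Mul(-25, D)), 2)), 68))) = Add(42, Mul(6, Add(68, Mul(Z, Pow(Add(8, Mul(-25, D)), 2))))) = Add(42, Add(408, Mul(6, Z, Pow(Add(8, Mul(-25, D)), 2)))) = Add(450, Mul(6, Z, Pow(Add(8, Mul(-25, D)), 2))))
Mul(Function('r')(v, 285), Pow(59125, -1)) = Mul(Add(450, Mul(6, 285, Pow(Add(-8, Mul(25, -269)), 2))), Pow(59125, -1)) = Mul(Add(450, Mul(6, 285, Pow(Add(-8, -6725), 2))), Rational(1, 59125)) = Mul(Add(450, Mul(6, 285, Pow(-6733, 2))), Rational(1, 59125)) = Mul(Add(450, Mul(6, 285, 45333289)), Rational(1, 59125)) = Mul(Add(450, 77519924190), Rational(1, 59125)) = Mul(77519924640, Rational(1, 59125)) = Rational(15503984928, 11825)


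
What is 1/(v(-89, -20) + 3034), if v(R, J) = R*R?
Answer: 1/10955 ≈ 9.1283e-5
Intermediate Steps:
v(R, J) = R²
1/(v(-89, -20) + 3034) = 1/((-89)² + 3034) = 1/(7921 + 3034) = 1/10955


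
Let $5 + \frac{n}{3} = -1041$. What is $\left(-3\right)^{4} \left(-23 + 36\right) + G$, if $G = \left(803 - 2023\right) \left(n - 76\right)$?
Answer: $3922133$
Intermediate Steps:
$n = -3138$ ($n = -15 + 3 \left(-1041\right) = -15 - 3123 = -3138$)
$G = 3921080$ ($G = \left(803 - 2023\right) \left(-3138 - 76\right) = \left(-1220\right) \left(-3214\right) = 3921080$)
$\left(-3\right)^{4} \left(-23 + 36\right) + G = \left(-3\right)^{4} \left(-23 + 36\right) + 3921080 = 81 \cdot 13 + 3921080 = 1053 + 3921080 = 3922133$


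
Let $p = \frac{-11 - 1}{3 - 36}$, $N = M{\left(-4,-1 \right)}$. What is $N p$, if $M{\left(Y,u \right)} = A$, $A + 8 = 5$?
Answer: $- \frac{12}{11} \approx -1.0909$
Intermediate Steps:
$A = -3$ ($A = -8 + 5 = -3$)
$M{\left(Y,u \right)} = -3$
$N = -3$
$p = \frac{4}{11}$ ($p = - \frac{12}{-33} = \left(-12\right) \left(- \frac{1}{33}\right) = \frac{4}{11} \approx 0.36364$)
$N p = \left(-3\right) \frac{4}{11} = - \frac{12}{11}$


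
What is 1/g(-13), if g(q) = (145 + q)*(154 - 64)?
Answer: 1/11880 ≈ 8.4175e-5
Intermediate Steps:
g(q) = 13050 + 90*q (g(q) = (145 + q)*90 = 13050 + 90*q)
1/g(-13) = 1/(13050 + 90*(-13)) = 1/(13050 - 1170) = 1/11880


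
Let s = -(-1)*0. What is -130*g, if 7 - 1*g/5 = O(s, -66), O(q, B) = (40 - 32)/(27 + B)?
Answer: -14050/3 ≈ -4683.3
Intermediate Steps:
s = 0 (s = -1*0 = 0)
O(q, B) = 8/(27 + B)
g = 1405/39 (g = 35 - 40/(27 - 66) = 35 - 40/(-39) = 35 - 40*(-1)/39 = 35 - 5*(-8/39) = 35 + 40/39 = 1405/39 ≈ 36.026)
-130*g = -130*1405/39 = -14050/3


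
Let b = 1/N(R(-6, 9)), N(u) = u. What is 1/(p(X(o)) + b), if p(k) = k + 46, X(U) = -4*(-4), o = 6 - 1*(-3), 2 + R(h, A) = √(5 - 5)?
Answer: 2/123 ≈ 0.016260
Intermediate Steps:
R(h, A) = -2 (R(h, A) = -2 + √(5 - 5) = -2 + √0 = -2 + 0 = -2)
o = 9 (o = 6 + 3 = 9)
X(U) = 16
p(k) = 46 + k
b = -½ (b = 1/(-2) = -½ ≈ -0.50000)
1/(p(X(o)) + b) = 1/((46 + 16) - ½) = 1/(62 - ½) = 1/(123/2) = 2/123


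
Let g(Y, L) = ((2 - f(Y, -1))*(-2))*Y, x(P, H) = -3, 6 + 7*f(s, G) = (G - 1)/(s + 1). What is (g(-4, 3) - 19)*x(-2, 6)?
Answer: -65/7 ≈ -9.2857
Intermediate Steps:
f(s, G) = -6/7 + (-1 + G)/(7*(1 + s)) (f(s, G) = -6/7 + ((G - 1)/(s + 1))/7 = -6/7 + ((-1 + G)/(1 + s))/7 = -6/7 + (-1 + G)/(7*(1 + s)))
g(Y, L) = Y*(-4 + 2*(-8 - 6*Y)/(7*(1 + Y))) (g(Y, L) = ((2 - (-7 - 1 - 6*Y)/(7*(1 + Y)))*(-2))*Y = ((2 - (-8 - 6*Y)/(7*(1 + Y)))*(-2))*Y = (-4 + 2*(-8 - 6*Y)/(7*(1 + Y)))*Y = Y*(-4 + 2*(-8 - 6*Y)/(7*(1 + Y))))
(g(-4, 3) - 19)*x(-2, 6) = (-4*(-4)*(11 + 10*(-4))/(7 + 7*(-4)) - 19)*(-3) = (-4*(-4)*(11 - 40)/(7 - 28) - 19)*(-3) = (-4*(-4)*(-29)/(-21) - 19)*(-3) = (-4*(-4)*(-1/21)*(-29) - 19)*(-3) = (464/21 - 19)*(-3) = (65/21)*(-3) = -65/7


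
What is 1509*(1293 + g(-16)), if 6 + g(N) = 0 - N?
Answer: 1966227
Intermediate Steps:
g(N) = -6 - N (g(N) = -6 + (0 - N) = -6 - N)
1509*(1293 + g(-16)) = 1509*(1293 + (-6 - 1*(-16))) = 1509*(1293 + (-6 + 16)) = 1509*(1293 + 10) = 1509*1303 = 1966227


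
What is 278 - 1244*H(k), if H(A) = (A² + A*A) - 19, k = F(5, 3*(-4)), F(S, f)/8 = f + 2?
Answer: -15899286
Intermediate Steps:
F(S, f) = 16 + 8*f (F(S, f) = 8*(f + 2) = 8*(2 + f) = 16 + 8*f)
k = -80 (k = 16 + 8*(3*(-4)) = 16 + 8*(-12) = 16 - 96 = -80)
H(A) = -19 + 2*A² (H(A) = (A² + A²) - 19 = 2*A² - 19 = -19 + 2*A²)
278 - 1244*H(k) = 278 - 1244*(-19 + 2*(-80)²) = 278 - 1244*(-19 + 2*6400) = 278 - 1244*(-19 + 12800) = 278 - 1244*12781 = 278 - 15899564 = -15899286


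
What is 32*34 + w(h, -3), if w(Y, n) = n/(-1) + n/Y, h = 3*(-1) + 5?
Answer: 2179/2 ≈ 1089.5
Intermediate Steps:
h = 2 (h = -3 + 5 = 2)
w(Y, n) = -n + n/Y (w(Y, n) = n*(-1) + n/Y = -n + n/Y)
32*34 + w(h, -3) = 32*34 + (-1*(-3) - 3/2) = 1088 + (3 - 3*½) = 1088 + (3 - 3/2) = 1088 + 3/2 = 2179/2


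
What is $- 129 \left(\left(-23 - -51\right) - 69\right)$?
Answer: $5289$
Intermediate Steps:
$- 129 \left(\left(-23 - -51\right) - 69\right) = - 129 \left(\left(-23 + 51\right) - 69\right) = - 129 \left(28 - 69\right) = \left(-129\right) \left(-41\right) = 5289$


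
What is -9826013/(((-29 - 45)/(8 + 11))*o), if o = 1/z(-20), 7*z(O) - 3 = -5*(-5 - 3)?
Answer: 8027852621/518 ≈ 1.5498e+7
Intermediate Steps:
z(O) = 43/7 (z(O) = 3/7 + (-5*(-5 - 3))/7 = 3/7 + (-5*(-8))/7 = 3/7 + (⅐)*40 = 3/7 + 40/7 = 43/7)
o = 7/43 (o = 1/(43/7) = 7/43 ≈ 0.16279)
-9826013/(((-29 - 45)/(8 + 11))*o) = -9826013/(((-29 - 45)/(8 + 11))*(7/43)) = -9826013/(-74/19*(7/43)) = -9826013/(-74*1/19*(7/43)) = -9826013/((-74/19*7/43)) = -9826013/(-518/817) = -9826013*(-817)/518 = -1*(-8027852621/518) = 8027852621/518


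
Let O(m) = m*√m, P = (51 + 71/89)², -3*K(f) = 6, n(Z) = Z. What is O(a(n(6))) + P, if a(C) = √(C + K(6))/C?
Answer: 21252100/7921 + √3/9 ≈ 2683.2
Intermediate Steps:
K(f) = -2 (K(f) = -⅓*6 = -2)
P = 21252100/7921 (P = (51 + 71*(1/89))² = (51 + 71/89)² = (4610/89)² = 21252100/7921 ≈ 2683.0)
a(C) = √(-2 + C)/C (a(C) = √(C - 2)/C = √(-2 + C)/C)
O(m) = m^(3/2)
O(a(n(6))) + P = (√(-2 + 6)/6)^(3/2) + 21252100/7921 = (√4/6)^(3/2) + 21252100/7921 = ((⅙)*2)^(3/2) + 21252100/7921 = (⅓)^(3/2) + 21252100/7921 = √3/9 + 21252100/7921 = 21252100/7921 + √3/9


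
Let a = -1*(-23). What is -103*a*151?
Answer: -357719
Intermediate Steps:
a = 23
-103*a*151 = -103*23*151 = -2369*151 = -357719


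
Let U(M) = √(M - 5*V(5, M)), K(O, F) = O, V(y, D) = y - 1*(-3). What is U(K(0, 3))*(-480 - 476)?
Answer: -1912*I*√10 ≈ -6046.3*I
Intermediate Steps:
V(y, D) = 3 + y (V(y, D) = y + 3 = 3 + y)
U(M) = √(-40 + M) (U(M) = √(M - 5*(3 + 5)) = √(M - 5*8) = √(M - 40) = √(-40 + M))
U(K(0, 3))*(-480 - 476) = √(-40 + 0)*(-480 - 476) = √(-40)*(-956) = (2*I*√10)*(-956) = -1912*I*√10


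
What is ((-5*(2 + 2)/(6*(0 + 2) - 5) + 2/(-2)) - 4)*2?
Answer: -110/7 ≈ -15.714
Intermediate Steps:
((-5*(2 + 2)/(6*(0 + 2) - 5) + 2/(-2)) - 4)*2 = ((-5*4/(6*2 - 5) + 2*(-½)) - 4)*2 = ((-5*4/(12 - 5) - 1) - 4)*2 = ((-5/(7*(¼)) - 1) - 4)*2 = ((-5/7/4 - 1) - 4)*2 = ((-5*4/7 - 1) - 4)*2 = ((-20/7 - 1) - 4)*2 = (-27/7 - 4)*2 = -55/7*2 = -110/7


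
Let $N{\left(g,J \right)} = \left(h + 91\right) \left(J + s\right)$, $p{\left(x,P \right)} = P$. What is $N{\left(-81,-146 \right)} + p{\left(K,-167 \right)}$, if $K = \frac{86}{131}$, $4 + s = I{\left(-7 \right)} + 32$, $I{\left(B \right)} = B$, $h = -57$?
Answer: $-4417$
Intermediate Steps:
$s = 21$ ($s = -4 + \left(-7 + 32\right) = -4 + 25 = 21$)
$K = \frac{86}{131}$ ($K = 86 \cdot \frac{1}{131} = \frac{86}{131} \approx 0.65649$)
$N{\left(g,J \right)} = 714 + 34 J$ ($N{\left(g,J \right)} = \left(-57 + 91\right) \left(J + 21\right) = 34 \left(21 + J\right) = 714 + 34 J$)
$N{\left(-81,-146 \right)} + p{\left(K,-167 \right)} = \left(714 + 34 \left(-146\right)\right) - 167 = \left(714 - 4964\right) - 167 = -4250 - 167 = -4417$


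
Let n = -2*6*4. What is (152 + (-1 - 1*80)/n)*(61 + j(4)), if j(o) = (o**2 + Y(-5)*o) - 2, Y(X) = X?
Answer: 135245/16 ≈ 8452.8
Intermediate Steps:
n = -48 (n = -12*4 = -48)
j(o) = -2 + o**2 - 5*o (j(o) = (o**2 - 5*o) - 2 = -2 + o**2 - 5*o)
(152 + (-1 - 1*80)/n)*(61 + j(4)) = (152 + (-1 - 1*80)/(-48))*(61 + (-2 + 4**2 - 5*4)) = (152 + (-1 - 80)*(-1/48))*(61 + (-2 + 16 - 20)) = (152 - 81*(-1/48))*(61 - 6) = (152 + 27/16)*55 = (2459/16)*55 = 135245/16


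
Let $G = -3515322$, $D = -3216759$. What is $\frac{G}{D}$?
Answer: $\frac{1171774}{1072253} \approx 1.0928$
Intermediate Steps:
$\frac{G}{D} = - \frac{3515322}{-3216759} = \left(-3515322\right) \left(- \frac{1}{3216759}\right) = \frac{1171774}{1072253}$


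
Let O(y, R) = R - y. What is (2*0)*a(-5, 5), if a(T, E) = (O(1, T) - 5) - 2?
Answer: 0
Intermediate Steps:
a(T, E) = -8 + T (a(T, E) = ((T - 1*1) - 5) - 2 = ((T - 1) - 5) - 2 = ((-1 + T) - 5) - 2 = (-6 + T) - 2 = -8 + T)
(2*0)*a(-5, 5) = (2*0)*(-8 - 5) = 0*(-13) = 0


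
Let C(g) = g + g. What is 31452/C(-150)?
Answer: -2621/25 ≈ -104.84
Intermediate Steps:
C(g) = 2*g
31452/C(-150) = 31452/((2*(-150))) = 31452/(-300) = 31452*(-1/300) = -2621/25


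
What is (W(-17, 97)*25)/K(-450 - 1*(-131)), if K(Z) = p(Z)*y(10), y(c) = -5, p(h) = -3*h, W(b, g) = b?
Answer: 85/957 ≈ 0.088819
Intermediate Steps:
K(Z) = 15*Z (K(Z) = -3*Z*(-5) = 15*Z)
(W(-17, 97)*25)/K(-450 - 1*(-131)) = (-17*25)/((15*(-450 - 1*(-131)))) = -425*1/(15*(-450 + 131)) = -425/(15*(-319)) = -425/(-4785) = -425*(-1/4785) = 85/957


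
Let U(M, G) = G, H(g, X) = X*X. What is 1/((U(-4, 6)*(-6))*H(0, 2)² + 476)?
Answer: -1/100 ≈ -0.010000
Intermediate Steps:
H(g, X) = X²
1/((U(-4, 6)*(-6))*H(0, 2)² + 476) = 1/((6*(-6))*(2²)² + 476) = 1/(-36*4² + 476) = 1/(-36*16 + 476) = 1/(-576 + 476) = 1/(-100) = -1/100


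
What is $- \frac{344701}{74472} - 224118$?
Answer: $- \frac{16690860397}{74472} \approx -2.2412 \cdot 10^{5}$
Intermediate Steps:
$- \frac{344701}{74472} - 224118 = - \frac{16690860397}{74472}$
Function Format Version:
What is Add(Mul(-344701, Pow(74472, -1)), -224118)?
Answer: Rational(-16690860397, 74472) ≈ -2.2412e+5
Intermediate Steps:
Add(Mul(-344701, Pow(74472, -1)), -224118) = Add(Mul(-344701, Rational(1, 74472)), -224118) = Add(Rational(-344701, 74472), -224118) = Rational(-16690860397, 74472)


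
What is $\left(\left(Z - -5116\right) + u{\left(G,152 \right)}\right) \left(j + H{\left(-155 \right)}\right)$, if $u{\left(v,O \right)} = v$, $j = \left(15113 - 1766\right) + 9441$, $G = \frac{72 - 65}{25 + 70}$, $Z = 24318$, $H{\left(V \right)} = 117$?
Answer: $\frac{12809561697}{19} \approx 6.7419 \cdot 10^{8}$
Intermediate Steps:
$G = \frac{7}{95} \approx 0.073684$
$j = 22788$ ($j = 13347 + 9441 = 22788$)
$\left(\left(Z - -5116\right) + u{\left(G,152 \right)}\right) \left(j + H{\left(-155 \right)}\right) = \left(\left(24318 - -5116\right) + \frac{7}{95}\right) \left(22788 + 117\right) = \left(\left(24318 + 5116\right) + \frac{7}{95}\right) 22905 = \left(29434 + \frac{7}{95}\right) 22905 = \frac{2796237}{95} \cdot 22905 = \frac{12809561697}{19}$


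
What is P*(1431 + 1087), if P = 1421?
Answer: 3578078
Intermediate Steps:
P*(1431 + 1087) = 1421*(1431 + 1087) = 1421*2518 = 3578078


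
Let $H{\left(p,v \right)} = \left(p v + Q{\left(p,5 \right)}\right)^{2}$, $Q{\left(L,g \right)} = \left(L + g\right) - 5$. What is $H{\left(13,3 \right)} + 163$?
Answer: $2867$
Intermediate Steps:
$Q{\left(L,g \right)} = -5 + L + g$
$H{\left(p,v \right)} = \left(p + p v\right)^{2}$ ($H{\left(p,v \right)} = \left(p v + \left(-5 + p + 5\right)\right)^{2} = \left(p v + p\right)^{2} = \left(p + p v\right)^{2}$)
$H{\left(13,3 \right)} + 163 = 13^{2} \left(1 + 3\right)^{2} + 163 = 169 \cdot 4^{2} + 163 = 169 \cdot 16 + 163 = 2704 + 163 = 2867$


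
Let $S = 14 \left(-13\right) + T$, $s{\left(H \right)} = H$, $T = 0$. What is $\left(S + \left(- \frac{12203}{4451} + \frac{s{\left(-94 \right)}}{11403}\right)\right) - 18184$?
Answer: $- \frac{932301362801}{50754753} \approx -18369.0$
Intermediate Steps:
$S = -182$ ($S = 14 \left(-13\right) + 0 = -182 + 0 = -182$)
$\left(S + \left(- \frac{12203}{4451} + \frac{s{\left(-94 \right)}}{11403}\right)\right) - 18184 = \left(-182 - \left(\frac{94}{11403} + \frac{12203}{4451}\right)\right) - 18184 = \left(-182 - \frac{139569203}{50754753}\right) - 18184 = - \frac{9376934249}{50754753} - 18184 = - \frac{932301362801}{50754753}$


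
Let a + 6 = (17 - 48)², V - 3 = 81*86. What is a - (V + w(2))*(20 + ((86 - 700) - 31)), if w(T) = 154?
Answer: 4452830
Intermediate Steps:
V = 6969 (V = 3 + 81*86 = 3 + 6966 = 6969)
a = 955 (a = -6 + (17 - 48)² = -6 + (-31)² = -6 + 961 = 955)
a - (V + w(2))*(20 + ((86 - 700) - 31)) = 955 - (6969 + 154)*(20 + ((86 - 700) - 31)) = 955 - 7123*(20 + (-614 - 31)) = 955 - 7123*(20 - 645) = 955 - 7123*(-625) = 955 - 1*(-4451875) = 955 + 4451875 = 4452830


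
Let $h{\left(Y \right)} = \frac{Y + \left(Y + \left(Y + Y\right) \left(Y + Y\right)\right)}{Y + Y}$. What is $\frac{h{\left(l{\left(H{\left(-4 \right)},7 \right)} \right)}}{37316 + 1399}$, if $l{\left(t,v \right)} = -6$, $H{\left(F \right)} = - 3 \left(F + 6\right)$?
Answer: $- \frac{11}{38715} \approx -0.00028413$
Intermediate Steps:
$H{\left(F \right)} = -18 - 3 F$ ($H{\left(F \right)} = - 3 \left(6 + F\right) = -18 - 3 F$)
$h{\left(Y \right)} = \frac{2 Y + 4 Y^{2}}{2 Y}$ ($h{\left(Y \right)} = \frac{Y + \left(Y + 2 Y 2 Y\right)}{2 Y} = \left(Y + \left(Y + 4 Y^{2}\right)\right) \frac{1}{2 Y} = \left(2 Y + 4 Y^{2}\right) \frac{1}{2 Y} = \frac{2 Y + 4 Y^{2}}{2 Y}$)
$\frac{h{\left(l{\left(H{\left(-4 \right)},7 \right)} \right)}}{37316 + 1399} = \frac{1 + 2 \left(-6\right)}{37316 + 1399} = \frac{1 - 12}{38715} = \left(-11\right) \frac{1}{38715} = - \frac{11}{38715}$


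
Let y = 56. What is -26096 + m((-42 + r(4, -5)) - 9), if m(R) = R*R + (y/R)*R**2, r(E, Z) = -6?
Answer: -26039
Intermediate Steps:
m(R) = R**2 + 56*R (m(R) = R*R + (56/R)*R**2 = R**2 + 56*R)
-26096 + m((-42 + r(4, -5)) - 9) = -26096 + ((-42 - 6) - 9)*(56 + ((-42 - 6) - 9)) = -26096 + (-48 - 9)*(56 + (-48 - 9)) = -26096 - 57*(56 - 57) = -26096 - 57*(-1) = -26096 + 57 = -26039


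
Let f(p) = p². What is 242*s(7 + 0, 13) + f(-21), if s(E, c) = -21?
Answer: -4641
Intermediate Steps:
242*s(7 + 0, 13) + f(-21) = 242*(-21) + (-21)² = -5082 + 441 = -4641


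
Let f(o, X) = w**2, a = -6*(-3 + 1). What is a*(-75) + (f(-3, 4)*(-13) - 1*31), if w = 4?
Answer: -1139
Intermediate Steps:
a = 12 (a = -6*(-2) = 12)
f(o, X) = 16 (f(o, X) = 4**2 = 16)
a*(-75) + (f(-3, 4)*(-13) - 1*31) = 12*(-75) + (16*(-13) - 1*31) = -900 + (-208 - 31) = -900 - 239 = -1139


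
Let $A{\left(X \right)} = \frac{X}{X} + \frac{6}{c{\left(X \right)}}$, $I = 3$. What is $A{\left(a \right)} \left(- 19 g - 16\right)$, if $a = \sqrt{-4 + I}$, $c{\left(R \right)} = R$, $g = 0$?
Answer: $-16 + 96 i \approx -16.0 + 96.0 i$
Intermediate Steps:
$a = i$ ($a = \sqrt{-4 + 3} = \sqrt{-1} = i \approx 1.0 i$)
$A{\left(X \right)} = 1 + \frac{6}{X}$ ($A{\left(X \right)} = \frac{X}{X} + \frac{6}{X} = 1 + \frac{6}{X}$)
$A{\left(a \right)} \left(- 19 g - 16\right) = \frac{6 + i}{i} \left(\left(-19\right) 0 - 16\right) = - i \left(6 + i\right) \left(0 - 16\right) = - i \left(6 + i\right) \left(-16\right) = 16 i \left(6 + i\right)$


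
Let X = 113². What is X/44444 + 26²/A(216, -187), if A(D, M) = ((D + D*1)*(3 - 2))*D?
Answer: 76346567/259197408 ≈ 0.29455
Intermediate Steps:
A(D, M) = 2*D² (A(D, M) = ((D + D)*1)*D = ((2*D)*1)*D = (2*D)*D = 2*D²)
X = 12769
X/44444 + 26²/A(216, -187) = 12769/44444 + 26²/((2*216²)) = 12769*(1/44444) + 676/((2*46656)) = 12769/44444 + 676/93312 = 12769/44444 + 676*(1/93312) = 12769/44444 + 169/23328 = 76346567/259197408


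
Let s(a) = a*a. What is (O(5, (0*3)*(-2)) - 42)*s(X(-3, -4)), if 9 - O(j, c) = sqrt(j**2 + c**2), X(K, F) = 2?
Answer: -152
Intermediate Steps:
s(a) = a**2
O(j, c) = 9 - sqrt(c**2 + j**2) (O(j, c) = 9 - sqrt(j**2 + c**2) = 9 - sqrt(c**2 + j**2))
(O(5, (0*3)*(-2)) - 42)*s(X(-3, -4)) = ((9 - sqrt(((0*3)*(-2))**2 + 5**2)) - 42)*2**2 = ((9 - sqrt((0*(-2))**2 + 25)) - 42)*4 = ((9 - sqrt(0**2 + 25)) - 42)*4 = ((9 - sqrt(0 + 25)) - 42)*4 = ((9 - sqrt(25)) - 42)*4 = ((9 - 1*5) - 42)*4 = ((9 - 5) - 42)*4 = (4 - 42)*4 = -38*4 = -152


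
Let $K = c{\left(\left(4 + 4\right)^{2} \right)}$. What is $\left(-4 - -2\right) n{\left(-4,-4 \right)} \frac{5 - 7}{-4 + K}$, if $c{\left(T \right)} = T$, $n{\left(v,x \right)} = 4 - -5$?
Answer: $\frac{3}{5} \approx 0.6$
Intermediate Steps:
$n{\left(v,x \right)} = 9$ ($n{\left(v,x \right)} = 4 + 5 = 9$)
$K = 64$ ($K = \left(4 + 4\right)^{2} = 8^{2} = 64$)
$\left(-4 - -2\right) n{\left(-4,-4 \right)} \frac{5 - 7}{-4 + K} = \left(-4 - -2\right) 9 \frac{5 - 7}{-4 + 64} = \left(-4 + 2\right) 9 \left(- \frac{2}{60}\right) = \left(-2\right) 9 \left(\left(-2\right) \frac{1}{60}\right) = \left(-18\right) \left(- \frac{1}{30}\right) = \frac{3}{5}$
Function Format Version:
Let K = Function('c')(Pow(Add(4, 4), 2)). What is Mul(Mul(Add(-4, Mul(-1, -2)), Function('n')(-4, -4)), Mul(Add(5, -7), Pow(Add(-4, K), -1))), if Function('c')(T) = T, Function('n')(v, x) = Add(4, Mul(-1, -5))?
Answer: Rational(3, 5) ≈ 0.60000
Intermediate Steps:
Function('n')(v, x) = 9 (Function('n')(v, x) = Add(4, 5) = 9)
K = 64 (K = Pow(Add(4, 4), 2) = Pow(8, 2) = 64)
Mul(Mul(Add(-4, Mul(-1, -2)), Function('n')(-4, -4)), Mul(Add(5, -7), Pow(Add(-4, K), -1))) = Mul(Mul(Add(-4, Mul(-1, -2)), 9), Mul(Add(5, -7), Pow(Add(-4, 64), -1))) = Mul(Mul(Add(-4, 2), 9), Mul(-2, Pow(60, -1))) = Mul(Mul(-2, 9), Mul(-2, Rational(1, 60))) = Mul(-18, Rational(-1, 30)) = Rational(3, 5)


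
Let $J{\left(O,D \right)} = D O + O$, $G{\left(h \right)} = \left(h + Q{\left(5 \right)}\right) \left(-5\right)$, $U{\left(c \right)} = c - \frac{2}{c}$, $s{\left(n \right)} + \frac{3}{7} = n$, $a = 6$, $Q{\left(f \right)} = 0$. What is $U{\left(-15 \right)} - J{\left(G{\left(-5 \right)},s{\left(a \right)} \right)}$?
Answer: $- \frac{18811}{105} \approx -179.15$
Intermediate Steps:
$s{\left(n \right)} = - \frac{3}{7} + n$
$G{\left(h \right)} = - 5 h$ ($G{\left(h \right)} = \left(h + 0\right) \left(-5\right) = h \left(-5\right) = - 5 h$)
$J{\left(O,D \right)} = O + D O$
$U{\left(-15 \right)} - J{\left(G{\left(-5 \right)},s{\left(a \right)} \right)} = \left(-15 - \frac{2}{-15}\right) - \left(-5\right) \left(-5\right) \left(1 + \left(- \frac{3}{7} + 6\right)\right) = \left(-15 - - \frac{2}{15}\right) - 25 \left(1 + \frac{39}{7}\right) = \left(-15 + \frac{2}{15}\right) - 25 \cdot \frac{46}{7} = - \frac{223}{15} - \frac{1150}{7} = - \frac{18811}{105}$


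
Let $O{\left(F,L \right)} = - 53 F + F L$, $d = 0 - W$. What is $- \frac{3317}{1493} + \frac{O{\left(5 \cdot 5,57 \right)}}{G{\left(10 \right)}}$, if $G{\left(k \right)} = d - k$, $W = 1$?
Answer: $- \frac{185787}{16423} \approx -11.313$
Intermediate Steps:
$d = -1$ ($d = 0 - 1 = -1$)
$G{\left(k \right)} = -1 - k$
$- \frac{3317}{1493} + \frac{O{\left(5 \cdot 5,57 \right)}}{G{\left(10 \right)}} = - \frac{3317}{1493} + \frac{5 \cdot 5 \left(-53 + 57\right)}{-1 - 10} = \left(-3317\right) \frac{1}{1493} + \frac{25 \cdot 4}{-1 - 10} = - \frac{3317}{1493} + \frac{100}{-11} = - \frac{3317}{1493} + 100 \left(- \frac{1}{11}\right) = - \frac{3317}{1493} - \frac{100}{11} = - \frac{185787}{16423}$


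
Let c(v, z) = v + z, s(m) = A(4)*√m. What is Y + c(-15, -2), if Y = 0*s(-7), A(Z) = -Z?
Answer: -17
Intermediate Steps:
s(m) = -4*√m (s(m) = (-1*4)*√m = -4*√m)
Y = 0 (Y = 0*(-4*I*√7) = 0)
Y + c(-15, -2) = 0 + (-15 - 2) = 0 - 17 = -17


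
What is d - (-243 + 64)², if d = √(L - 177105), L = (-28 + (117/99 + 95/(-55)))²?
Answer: -32041 + I*√21331109/11 ≈ -32041.0 + 419.87*I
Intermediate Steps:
L = 98596/121 (L = (-28 + (117*(1/99) + 95*(-1/55)))² = (-28 + (13/11 - 19/11))² = (-28 - 6/11)² = (-314/11)² = 98596/121 ≈ 814.84)
d = I*√21331109/11 (d = √(98596/121 - 177105) = √(-21331109/121) = I*√21331109/11 ≈ 419.87*I)
d - (-243 + 64)² = I*√21331109/11 - (-243 + 64)² = I*√21331109/11 - 1*(-179)² = I*√21331109/11 - 1*32041 = I*√21331109/11 - 32041 = -32041 + I*√21331109/11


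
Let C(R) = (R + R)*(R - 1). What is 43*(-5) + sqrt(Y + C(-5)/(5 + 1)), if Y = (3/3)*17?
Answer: -215 + 3*sqrt(3) ≈ -209.80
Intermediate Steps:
C(R) = 2*R*(-1 + R) (C(R) = (2*R)*(-1 + R) = 2*R*(-1 + R))
Y = 17 (Y = (3*(1/3))*17 = 1*17 = 17)
43*(-5) + sqrt(Y + C(-5)/(5 + 1)) = 43*(-5) + sqrt(17 + (2*(-5)*(-1 - 5))/(5 + 1)) = -215 + sqrt(17 + (2*(-5)*(-6))/6) = -215 + sqrt(17 + 60*(1/6)) = -215 + sqrt(17 + 10) = -215 + sqrt(27) = -215 + 3*sqrt(3)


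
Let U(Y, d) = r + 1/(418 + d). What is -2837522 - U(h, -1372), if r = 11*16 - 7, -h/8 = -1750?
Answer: -2707157213/954 ≈ -2.8377e+6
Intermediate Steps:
h = 14000 (h = -8*(-1750) = 14000)
r = 169 (r = 176 - 7 = 169)
U(Y, d) = 169 + 1/(418 + d)
-2837522 - U(h, -1372) = -2837522 - (70643 + 169*(-1372))/(418 - 1372) = -2837522 - (70643 - 231868)/(-954) = -2837522 - (-1)*(-161225)/954 = -2837522 - 1*161225/954 = -2837522 - 161225/954 = -2707157213/954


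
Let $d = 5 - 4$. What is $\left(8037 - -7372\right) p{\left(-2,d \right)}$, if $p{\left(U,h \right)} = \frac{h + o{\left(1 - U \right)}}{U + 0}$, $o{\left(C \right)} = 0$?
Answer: $- \frac{15409}{2} \approx -7704.5$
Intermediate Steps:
$d = 1$
$p{\left(U,h \right)} = \frac{h}{U}$ ($p{\left(U,h \right)} = \frac{h + 0}{U + 0} = \frac{h}{U}$)
$\left(8037 - -7372\right) p{\left(-2,d \right)} = \left(8037 - -7372\right) 1 \frac{1}{-2} = \left(8037 + 7372\right) 1 \left(- \frac{1}{2}\right) = 15409 \left(- \frac{1}{2}\right) = - \frac{15409}{2}$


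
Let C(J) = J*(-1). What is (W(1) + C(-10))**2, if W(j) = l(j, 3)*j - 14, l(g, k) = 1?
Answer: 9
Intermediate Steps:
C(J) = -J
W(j) = -14 + j (W(j) = 1*j - 14 = j - 14 = -14 + j)
(W(1) + C(-10))**2 = ((-14 + 1) - 1*(-10))**2 = (-13 + 10)**2 = (-3)**2 = 9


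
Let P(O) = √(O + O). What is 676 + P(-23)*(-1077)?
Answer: 676 - 1077*I*√46 ≈ 676.0 - 7304.6*I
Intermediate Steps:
P(O) = √2*√O (P(O) = √(2*O) = √2*√O)
676 + P(-23)*(-1077) = 676 + (√2*√(-23))*(-1077) = 676 + (√2*(I*√23))*(-1077) = 676 + (I*√46)*(-1077) = 676 - 1077*I*√46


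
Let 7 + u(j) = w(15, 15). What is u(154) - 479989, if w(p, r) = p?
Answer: -479981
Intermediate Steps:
u(j) = 8 (u(j) = -7 + 15 = 8)
u(154) - 479989 = 8 - 479989 = -479981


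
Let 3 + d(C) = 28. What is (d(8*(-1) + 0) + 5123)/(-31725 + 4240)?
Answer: -5148/27485 ≈ -0.18730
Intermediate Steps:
d(C) = 25 (d(C) = -3 + 28 = 25)
(d(8*(-1) + 0) + 5123)/(-31725 + 4240) = (25 + 5123)/(-31725 + 4240) = 5148/(-27485) = 5148*(-1/27485) = -5148/27485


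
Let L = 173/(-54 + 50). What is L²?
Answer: 29929/16 ≈ 1870.6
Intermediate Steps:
L = -173/4 (L = 173/(-4) = 173*(-¼) = -173/4 ≈ -43.250)
L² = (-173/4)² = 29929/16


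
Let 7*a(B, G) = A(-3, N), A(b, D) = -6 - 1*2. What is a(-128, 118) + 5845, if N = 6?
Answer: 40907/7 ≈ 5843.9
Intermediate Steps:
A(b, D) = -8 (A(b, D) = -6 - 2 = -8)
a(B, G) = -8/7 (a(B, G) = (⅐)*(-8) = -8/7)
a(-128, 118) + 5845 = -8/7 + 5845 = 40907/7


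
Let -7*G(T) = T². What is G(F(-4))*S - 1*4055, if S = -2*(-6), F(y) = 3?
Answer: -28493/7 ≈ -4070.4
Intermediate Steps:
S = 12
G(T) = -T²/7
G(F(-4))*S - 1*4055 = -⅐*3²*12 - 1*4055 = -⅐*9*12 - 4055 = -9/7*12 - 4055 = -108/7 - 4055 = -28493/7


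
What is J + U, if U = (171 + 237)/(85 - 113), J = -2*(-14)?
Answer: 94/7 ≈ 13.429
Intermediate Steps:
J = 28
U = -102/7 (U = 408/(-28) = 408*(-1/28) = -102/7 ≈ -14.571)
J + U = 28 - 102/7 = 94/7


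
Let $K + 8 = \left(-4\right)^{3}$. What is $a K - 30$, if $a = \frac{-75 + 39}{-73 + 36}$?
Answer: $- \frac{3702}{37} \approx -100.05$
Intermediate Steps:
$K = -72$ ($K = -8 + \left(-4\right)^{3} = -8 - 64 = -72$)
$a = \frac{36}{37}$ ($a = - \frac{36}{-37} = \left(-36\right) \left(- \frac{1}{37}\right) = \frac{36}{37} \approx 0.97297$)
$a K - 30 = \frac{36}{37} \left(-72\right) - 30 = - \frac{2592}{37} - 30 = - \frac{3702}{37}$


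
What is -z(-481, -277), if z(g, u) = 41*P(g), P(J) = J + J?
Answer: 39442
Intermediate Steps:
P(J) = 2*J
z(g, u) = 82*g (z(g, u) = 41*(2*g) = 82*g)
-z(-481, -277) = -82*(-481) = -1*(-39442) = 39442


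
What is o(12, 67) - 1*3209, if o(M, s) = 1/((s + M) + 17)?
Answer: -308063/96 ≈ -3209.0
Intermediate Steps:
o(M, s) = 1/(17 + M + s) (o(M, s) = 1/((M + s) + 17) = 1/(17 + M + s))
o(12, 67) - 1*3209 = 1/(17 + 12 + 67) - 1*3209 = 1/96 - 3209 = -308063/96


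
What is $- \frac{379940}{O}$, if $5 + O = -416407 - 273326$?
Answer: $\frac{189970}{344869} \approx 0.55085$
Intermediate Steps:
$O = -689738$ ($O = -5 - 689733 = -689738$)
$- \frac{379940}{O} = - \frac{379940}{-689738} = \left(-379940\right) \left(- \frac{1}{689738}\right) = \frac{189970}{344869}$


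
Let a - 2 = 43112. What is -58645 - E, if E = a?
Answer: -101759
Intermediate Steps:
a = 43114 (a = 2 + 43112 = 43114)
E = 43114
-58645 - E = -58645 - 1*43114 = -58645 - 43114 = -101759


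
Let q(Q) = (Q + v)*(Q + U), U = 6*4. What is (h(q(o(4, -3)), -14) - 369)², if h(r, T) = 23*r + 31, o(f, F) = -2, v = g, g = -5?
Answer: 15054400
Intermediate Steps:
U = 24
v = -5
q(Q) = (-5 + Q)*(24 + Q) (q(Q) = (Q - 5)*(Q + 24) = (-5 + Q)*(24 + Q))
h(r, T) = 31 + 23*r
(h(q(o(4, -3)), -14) - 369)² = ((31 + 23*(-120 + (-2)² + 19*(-2))) - 369)² = ((31 + 23*(-120 + 4 - 38)) - 369)² = ((31 + 23*(-154)) - 369)² = ((31 - 3542) - 369)² = (-3511 - 369)² = (-3880)² = 15054400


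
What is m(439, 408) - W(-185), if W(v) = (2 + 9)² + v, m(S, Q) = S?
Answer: 503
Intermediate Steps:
W(v) = 121 + v (W(v) = 11² + v = 121 + v)
m(439, 408) - W(-185) = 439 - (121 - 185) = 439 - 1*(-64) = 439 + 64 = 503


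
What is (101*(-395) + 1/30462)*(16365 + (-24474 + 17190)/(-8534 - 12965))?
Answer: -142527572576575297/218300846 ≈ -6.5290e+8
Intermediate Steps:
(101*(-395) + 1/30462)*(16365 + (-24474 + 17190)/(-8534 - 12965)) = (-39895 + 1/30462)*(16365 - 7284/(-21499)) = -1215281489*(16365 - 7284*(-1/21499))/30462 = -1215281489*(16365 + 7284/21499)/30462 = -1215281489/30462*351838419/21499 = -142527572576575297/218300846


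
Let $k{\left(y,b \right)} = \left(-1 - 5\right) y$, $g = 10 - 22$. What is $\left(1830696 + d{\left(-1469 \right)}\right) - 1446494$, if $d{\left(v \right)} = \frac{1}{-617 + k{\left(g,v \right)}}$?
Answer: $\frac{209390089}{545} \approx 3.842 \cdot 10^{5}$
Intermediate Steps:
$g = -12$ ($g = 10 - 22 = -12$)
$k{\left(y,b \right)} = - 6 y$
$d{\left(v \right)} = - \frac{1}{545}$ ($d{\left(v \right)} = \frac{1}{-617 - -72} = \frac{1}{-617 + 72} = \frac{1}{-545} = - \frac{1}{545}$)
$\left(1830696 + d{\left(-1469 \right)}\right) - 1446494 = \left(1830696 - \frac{1}{545}\right) - 1446494 = \frac{997729319}{545} - 1446494 = \frac{209390089}{545}$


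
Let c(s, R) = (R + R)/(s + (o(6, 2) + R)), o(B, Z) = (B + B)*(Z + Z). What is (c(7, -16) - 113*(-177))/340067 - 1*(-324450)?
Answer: 4303055567857/13262613 ≈ 3.2445e+5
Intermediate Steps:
o(B, Z) = 4*B*Z (o(B, Z) = (2*B)*(2*Z) = 4*B*Z)
c(s, R) = 2*R/(48 + R + s) (c(s, R) = (R + R)/(s + (4*6*2 + R)) = (2*R)/(s + (48 + R)) = (2*R)/(48 + R + s) = 2*R/(48 + R + s))
(c(7, -16) - 113*(-177))/340067 - 1*(-324450) = (2*(-16)/(48 - 16 + 7) - 113*(-177))/340067 - 1*(-324450) = (2*(-16)/39 + 20001)*(1/340067) + 324450 = (2*(-16)*(1/39) + 20001)*(1/340067) + 324450 = (-32/39 + 20001)*(1/340067) + 324450 = (780007/39)*(1/340067) + 324450 = 780007/13262613 + 324450 = 4303055567857/13262613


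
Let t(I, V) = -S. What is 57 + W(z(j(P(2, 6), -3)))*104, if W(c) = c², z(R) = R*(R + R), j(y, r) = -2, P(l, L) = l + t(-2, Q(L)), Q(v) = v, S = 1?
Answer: 6713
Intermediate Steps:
t(I, V) = -1 (t(I, V) = -1*1 = -1)
P(l, L) = -1 + l (P(l, L) = l - 1 = -1 + l)
z(R) = 2*R² (z(R) = R*(2*R) = 2*R²)
57 + W(z(j(P(2, 6), -3)))*104 = 57 + (2*(-2)²)²*104 = 57 + (2*4)²*104 = 57 + 8²*104 = 57 + 64*104 = 57 + 6656 = 6713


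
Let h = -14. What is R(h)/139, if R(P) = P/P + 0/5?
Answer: 1/139 ≈ 0.0071942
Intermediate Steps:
R(P) = 1 (R(P) = 1 + 0*(1/5) = 1 + 0 = 1)
R(h)/139 = 1/139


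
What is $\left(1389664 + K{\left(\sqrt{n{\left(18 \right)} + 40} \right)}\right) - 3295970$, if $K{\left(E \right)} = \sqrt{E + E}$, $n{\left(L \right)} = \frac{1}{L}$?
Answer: $-1906306 + \frac{\sqrt{3} \sqrt[4]{1442}}{3} \approx -1.9063 \cdot 10^{6}$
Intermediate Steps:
$K{\left(E \right)} = \sqrt{2} \sqrt{E}$ ($K{\left(E \right)} = \sqrt{2 E} = \sqrt{2} \sqrt{E}$)
$\left(1389664 + K{\left(\sqrt{n{\left(18 \right)} + 40} \right)}\right) - 3295970 = \left(1389664 + \sqrt{2} \sqrt{\sqrt{\frac{1}{18} + 40}}\right) - 3295970 = \left(1389664 + \sqrt{2} \sqrt{\sqrt{\frac{721}{18}}}\right) - 3295970 = \left(1389664 + \sqrt{2} \sqrt{\frac{\sqrt{1442}}{6}}\right) - 3295970 = \left(1389664 + \sqrt{2} \frac{2^{\frac{3}{4}} \sqrt{3} \sqrt[4]{721}}{6}\right) - 3295970 = \left(1389664 + \frac{\sqrt{3} \sqrt[4]{1442}}{3}\right) - 3295970 = -1906306 + \frac{\sqrt{3} \sqrt[4]{1442}}{3}$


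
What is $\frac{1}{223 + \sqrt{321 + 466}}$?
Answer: $\frac{223}{48942} - \frac{\sqrt{787}}{48942} \approx 0.0039832$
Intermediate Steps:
$\frac{1}{223 + \sqrt{321 + 466}} = \frac{1}{223 + \sqrt{787}}$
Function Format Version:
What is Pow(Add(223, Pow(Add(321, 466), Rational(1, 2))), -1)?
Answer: Add(Rational(223, 48942), Mul(Rational(-1, 48942), Pow(787, Rational(1, 2)))) ≈ 0.0039832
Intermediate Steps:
Pow(Add(223, Pow(Add(321, 466), Rational(1, 2))), -1) = Pow(Add(223, Pow(787, Rational(1, 2))), -1)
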